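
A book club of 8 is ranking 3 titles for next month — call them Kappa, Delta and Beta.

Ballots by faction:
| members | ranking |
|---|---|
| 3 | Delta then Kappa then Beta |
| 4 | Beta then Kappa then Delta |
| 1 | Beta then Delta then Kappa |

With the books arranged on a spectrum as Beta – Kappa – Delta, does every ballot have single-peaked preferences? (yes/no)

Axis positions: Beta=1, Kappa=2, Delta=3.
Faction 1 (peak Delta at position 3): ranking walks positions 3-2-1, expanding outward from the peak — single-peaked.
Faction 2 (peak Beta at position 1): ranking walks positions 1-2-3, expanding outward from the peak — single-peaked.
Faction 3: ranking walks positions 1-3-2; Delta is ranked above Kappa even though Kappa lies between Delta and the peak Beta on the axis — preferences dip and rise again. Not single-peaked.
Faction 3 violates single-peakedness, so the profile is not single-peaked on this axis.

no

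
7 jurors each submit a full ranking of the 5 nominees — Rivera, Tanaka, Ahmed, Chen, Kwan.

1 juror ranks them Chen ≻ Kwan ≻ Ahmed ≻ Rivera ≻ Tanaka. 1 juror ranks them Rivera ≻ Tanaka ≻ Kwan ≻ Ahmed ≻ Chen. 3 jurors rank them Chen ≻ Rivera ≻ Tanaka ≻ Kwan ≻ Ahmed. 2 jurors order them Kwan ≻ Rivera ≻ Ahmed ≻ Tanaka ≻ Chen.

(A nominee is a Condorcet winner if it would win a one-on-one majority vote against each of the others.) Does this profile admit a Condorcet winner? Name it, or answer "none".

Chen

Check each pair by majority over 7 ballots:
Rivera vs Tanaka: 7 to 0, Rivera.
Rivera vs Ahmed: Rivera preferred on 1+3+2 = 6 ballots; Rivera wins 6–1.
Rivera vs Chen: Rivera preferred on 1+2 = 3 ballots; Chen wins 4–3.
Rivera vs Kwan: 4 to 3, Rivera.
Tanaka vs Ahmed: 4 to 3, Tanaka.
Tanaka vs Chen: Tanaka is ranked higher on 1+2 = 3 ballots, Chen on 4. Chen wins 4–3.
Tanaka vs Kwan: Tanaka is ranked higher on 1+3 = 4 ballots, Kwan on 3. Tanaka wins 4–3.
Ahmed vs Chen: 3 to 4, Chen.
Ahmed vs Kwan: Ahmed preferred on 0 ballots; Kwan wins 7–0.
Chen vs Kwan: 4 to 3, Chen.
Chen defeats every rival head-to-head and is the Condorcet winner.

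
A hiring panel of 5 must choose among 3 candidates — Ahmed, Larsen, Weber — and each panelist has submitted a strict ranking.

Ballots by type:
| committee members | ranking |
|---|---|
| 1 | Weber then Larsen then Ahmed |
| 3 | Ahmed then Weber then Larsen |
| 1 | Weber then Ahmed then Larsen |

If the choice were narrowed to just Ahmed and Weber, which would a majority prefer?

Ballots ranking Ahmed above Weber: 3.
Ballots ranking Weber above Ahmed: 5 − 3 = 2.
Ahmed wins the head-to-head 3–2.

Ahmed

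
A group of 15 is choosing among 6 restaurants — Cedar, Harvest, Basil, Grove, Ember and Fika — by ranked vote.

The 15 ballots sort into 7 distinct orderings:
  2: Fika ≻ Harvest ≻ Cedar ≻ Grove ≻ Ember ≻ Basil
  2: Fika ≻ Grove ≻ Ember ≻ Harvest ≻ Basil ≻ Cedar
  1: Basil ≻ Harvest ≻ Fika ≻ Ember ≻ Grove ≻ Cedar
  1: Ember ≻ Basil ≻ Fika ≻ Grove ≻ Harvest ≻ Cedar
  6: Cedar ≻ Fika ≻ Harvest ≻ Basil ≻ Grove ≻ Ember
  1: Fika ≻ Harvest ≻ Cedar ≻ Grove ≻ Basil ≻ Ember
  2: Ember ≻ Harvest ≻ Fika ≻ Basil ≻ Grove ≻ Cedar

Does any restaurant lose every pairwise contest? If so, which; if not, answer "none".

Ember

Head-to-head results (15 friends):
Cedar vs Harvest: Harvest wins 9–6.
Cedar vs Basil: Cedar preferred on 2+6+1 = 9 ballots; Cedar wins 9–6.
Cedar vs Grove: 9 to 6, Cedar.
Cedar vs Ember: Cedar, 9–6.
Cedar vs Fika: Fika, 9–6.
Harvest–Basil: Harvest 13–2.
Harvest vs Grove: Harvest, 12–3.
Harvest vs Ember: Harvest preferred on 2+1+6+1 = 10 ballots; Harvest wins 10–5.
Harvest–Fika: Fika 12–3.
Basil vs Grove: Basil is ranked higher on 1+1+6+2 = 10 ballots, Grove on 5. Basil wins 10–5.
Basil vs Ember: Basil, 8–7.
Basil vs Fika: 2 to 13, Fika.
Grove vs Ember: Grove wins 11–4.
Grove vs Fika: Grove is ranked higher on 0 ballots, Fika on 15. Fika wins 15–0.
Ember vs Fika: Fika, 12–3.
Ember loses to every other restaurant — it is the Condorcet loser.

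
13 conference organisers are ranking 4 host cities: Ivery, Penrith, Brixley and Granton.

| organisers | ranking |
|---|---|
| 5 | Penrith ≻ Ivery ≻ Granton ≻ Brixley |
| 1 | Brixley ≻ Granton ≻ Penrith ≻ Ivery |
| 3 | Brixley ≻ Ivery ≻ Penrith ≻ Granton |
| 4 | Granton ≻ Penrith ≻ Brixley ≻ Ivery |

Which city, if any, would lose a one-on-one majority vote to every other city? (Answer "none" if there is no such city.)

Pairwise majorities:
Ivery vs Penrith: Penrith wins 10–3.
Ivery–Brixley: Brixley 8–5.
Ivery–Granton: Ivery 8–5.
Penrith vs Brixley: Penrith wins 9–4.
Penrith vs Granton: Penrith wins 8–5.
Brixley vs Granton: Granton, 9–4.
Every city wins at least one matchup (Ivery beats Granton; Penrith beats Ivery; Brixley beats Ivery; Granton beats Brixley), so there is no Condorcet loser.

none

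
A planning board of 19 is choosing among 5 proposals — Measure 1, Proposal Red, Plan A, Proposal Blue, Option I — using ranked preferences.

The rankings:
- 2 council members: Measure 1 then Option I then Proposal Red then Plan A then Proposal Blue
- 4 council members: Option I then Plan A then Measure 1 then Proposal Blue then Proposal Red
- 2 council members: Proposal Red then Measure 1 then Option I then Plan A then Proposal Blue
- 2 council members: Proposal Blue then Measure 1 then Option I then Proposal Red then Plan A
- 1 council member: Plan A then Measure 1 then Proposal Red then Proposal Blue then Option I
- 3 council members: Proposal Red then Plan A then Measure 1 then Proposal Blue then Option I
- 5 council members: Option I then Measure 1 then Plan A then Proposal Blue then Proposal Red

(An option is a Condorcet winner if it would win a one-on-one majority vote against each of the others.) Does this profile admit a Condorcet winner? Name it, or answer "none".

Pairwise majorities:
Measure 1 vs Proposal Red: Measure 1 wins 14–5.
Measure 1–Plan A: Measure 1 11–8.
Measure 1 vs Proposal Blue: Measure 1, 17–2.
Measure 1 vs Option I: Measure 1 wins 10–9.
Proposal Red–Plan A: Plan A 10–9.
Proposal Red–Proposal Blue: Proposal Blue 11–8.
Proposal Red vs Option I: Option I, 13–6.
Plan A vs Proposal Blue: Plan A, 17–2.
Plan A vs Option I: Option I, 15–4.
Proposal Blue vs Option I: Option I, 13–6.
Measure 1 defeats every rival head-to-head and is the Condorcet winner.

Measure 1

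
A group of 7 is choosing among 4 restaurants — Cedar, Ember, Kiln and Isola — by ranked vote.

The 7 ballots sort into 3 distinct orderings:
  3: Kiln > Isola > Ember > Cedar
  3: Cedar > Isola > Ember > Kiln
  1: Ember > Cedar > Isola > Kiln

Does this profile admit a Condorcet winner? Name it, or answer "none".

Check each pair by majority over 7 ballots:
Cedar vs Ember: Ember wins 4–3.
Cedar vs Kiln: Cedar, 4–3.
Cedar vs Isola: Cedar wins 4–3.
Ember vs Kiln: Ember wins 4–3.
Ember vs Isola: Isola, 6–1.
Kiln vs Isola: Isola wins 4–3.
Each restaurant drops at least one matchup (Cedar loses to Ember; Ember loses to Isola; Kiln loses to Cedar; Isola loses to Cedar); the cycle Cedar → Isola → Ember → Cedar rules out a Condorcet winner.

none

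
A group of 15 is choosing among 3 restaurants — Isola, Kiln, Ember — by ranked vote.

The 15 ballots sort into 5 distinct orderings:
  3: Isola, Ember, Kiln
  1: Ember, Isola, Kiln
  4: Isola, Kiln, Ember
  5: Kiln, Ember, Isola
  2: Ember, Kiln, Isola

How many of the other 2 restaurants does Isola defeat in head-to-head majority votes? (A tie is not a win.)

Isola against each rival (15 friends):
Isola vs Kiln: Isola is ranked higher on 3+1+4 = 8 ballots, Kiln on 7. Isola wins 8–7.
Isola vs Ember: Isola is ranked higher on 3+4 = 7 ballots, Ember on 8. Ember wins 8–7.
Isola beats Kiln; loses to Ember — 1 pairwise win.

1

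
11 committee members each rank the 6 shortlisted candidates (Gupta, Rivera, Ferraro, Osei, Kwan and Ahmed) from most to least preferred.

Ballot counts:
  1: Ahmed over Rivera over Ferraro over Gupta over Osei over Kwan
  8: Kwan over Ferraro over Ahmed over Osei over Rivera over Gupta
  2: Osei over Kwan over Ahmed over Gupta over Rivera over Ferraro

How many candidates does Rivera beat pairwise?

Rivera against each rival (11 committee members):
Rivera vs Gupta: Rivera, 9–2.
Rivera vs Ferraro: 1+2 = 3 for Rivera, 8 for Ferraro — Ferraro by 8–3.
Rivera vs Osei: Rivera preferred on 1 ballot; Osei wins 10–1.
Rivera–Kwan: Kwan 10–1.
Rivera vs Ahmed: Ahmed wins 11–0.
Rivera beats Gupta; loses to Ferraro, Osei, Kwan, Ahmed — 1 pairwise win.

1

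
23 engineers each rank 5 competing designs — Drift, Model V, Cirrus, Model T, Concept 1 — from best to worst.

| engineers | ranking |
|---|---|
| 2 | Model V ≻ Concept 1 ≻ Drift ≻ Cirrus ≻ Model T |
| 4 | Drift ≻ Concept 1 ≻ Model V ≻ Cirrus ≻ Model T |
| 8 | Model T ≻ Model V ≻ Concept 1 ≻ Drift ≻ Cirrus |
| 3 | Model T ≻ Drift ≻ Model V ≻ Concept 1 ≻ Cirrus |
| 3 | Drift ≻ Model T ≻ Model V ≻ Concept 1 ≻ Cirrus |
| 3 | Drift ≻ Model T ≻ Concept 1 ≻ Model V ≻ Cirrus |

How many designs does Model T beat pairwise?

3

Model T against each rival (23 engineers):
Model T vs Drift: Model T is ranked higher on 8+3 = 11 ballots, Drift on 12. Drift wins 12–11.
Model T vs Model V: Model T preferred on 8+3+3+3 = 17 ballots; Model T wins 17–6.
Model T vs Cirrus: Model T wins 17–6.
Model T vs Concept 1: 17 to 6, Model T.
Model T beats Model V, Cirrus, Concept 1; loses to Drift — 3 pairwise wins.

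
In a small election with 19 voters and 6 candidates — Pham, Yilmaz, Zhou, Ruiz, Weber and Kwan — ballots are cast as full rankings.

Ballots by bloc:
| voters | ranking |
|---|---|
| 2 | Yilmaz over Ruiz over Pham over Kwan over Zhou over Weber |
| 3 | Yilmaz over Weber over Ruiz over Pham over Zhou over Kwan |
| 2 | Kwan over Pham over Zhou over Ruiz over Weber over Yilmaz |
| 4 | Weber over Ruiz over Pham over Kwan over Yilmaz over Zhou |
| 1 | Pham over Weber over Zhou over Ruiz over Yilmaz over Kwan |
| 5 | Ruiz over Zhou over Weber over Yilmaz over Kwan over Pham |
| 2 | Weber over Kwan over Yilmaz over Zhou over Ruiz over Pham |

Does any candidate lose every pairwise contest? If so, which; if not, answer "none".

Pairwise majorities:
Pham vs Yilmaz: Pham is ranked higher on 2+4+1 = 7 ballots, Yilmaz on 12. Yilmaz wins 12–7.
Pham vs Zhou: 2+3+2+4+1 = 12 for Pham, 7 for Zhou — Pham by 12–7.
Pham vs Ruiz: Pham preferred on 2+1 = 3 ballots; Ruiz wins 16–3.
Pham vs Weber: Weber, 14–5.
Pham vs Kwan: 10 to 9, Pham.
Yilmaz vs Zhou: Yilmaz preferred on 2+3+4+2 = 11 ballots; Yilmaz wins 11–8.
Yilmaz vs Ruiz: Ruiz, 12–7.
Yilmaz vs Weber: Weber, 14–5.
Yilmaz vs Kwan: Yilmaz, 11–8.
Zhou vs Ruiz: Ruiz, 14–5.
Zhou vs Weber: Weber, 10–9.
Zhou vs Kwan: Kwan, 10–9.
Ruiz vs Weber: 2+2+5 = 9 for Ruiz, 10 for Weber — Weber by 10–9.
Ruiz vs Kwan: Ruiz, 15–4.
Weber vs Kwan: 3+4+1+5+2 = 15 for Weber, 4 for Kwan — Weber by 15–4.
Zhou is beaten in every head-to-head and is the Condorcet loser.

Zhou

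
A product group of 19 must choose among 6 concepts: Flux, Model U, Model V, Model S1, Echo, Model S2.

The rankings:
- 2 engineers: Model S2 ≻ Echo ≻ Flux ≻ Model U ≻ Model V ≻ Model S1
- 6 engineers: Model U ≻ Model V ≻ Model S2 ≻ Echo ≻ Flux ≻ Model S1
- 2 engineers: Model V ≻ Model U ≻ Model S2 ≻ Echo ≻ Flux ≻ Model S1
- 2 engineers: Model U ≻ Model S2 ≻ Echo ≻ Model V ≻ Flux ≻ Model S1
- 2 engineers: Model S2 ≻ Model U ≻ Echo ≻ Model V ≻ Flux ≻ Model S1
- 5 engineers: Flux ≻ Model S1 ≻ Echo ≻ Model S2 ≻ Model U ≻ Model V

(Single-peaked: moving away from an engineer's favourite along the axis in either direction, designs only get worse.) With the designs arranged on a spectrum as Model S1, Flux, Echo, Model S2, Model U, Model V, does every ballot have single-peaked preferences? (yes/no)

yes

Axis positions: Model S1=1, Flux=2, Echo=3, Model S2=4, Model U=5, Model V=6.
Group 1 (peak Model S2 at position 4): ranking walks positions 4-3-2-5-6-1, expanding outward from the peak — single-peaked.
Group 2 (peak Model U at position 5): ranking walks positions 5-6-4-3-2-1, expanding outward from the peak — single-peaked.
Group 3 (peak Model V at position 6): ranking walks positions 6-5-4-3-2-1, expanding outward from the peak — single-peaked.
Group 4 (peak Model U at position 5): ranking walks positions 5-4-3-6-2-1, expanding outward from the peak — single-peaked.
Group 5 (peak Model S2 at position 4): ranking walks positions 4-5-3-6-2-1, expanding outward from the peak — single-peaked.
Group 6 (peak Flux at position 2): ranking walks positions 2-1-3-4-5-6, expanding outward from the peak — single-peaked.
Every ranking is single-peaked on this axis.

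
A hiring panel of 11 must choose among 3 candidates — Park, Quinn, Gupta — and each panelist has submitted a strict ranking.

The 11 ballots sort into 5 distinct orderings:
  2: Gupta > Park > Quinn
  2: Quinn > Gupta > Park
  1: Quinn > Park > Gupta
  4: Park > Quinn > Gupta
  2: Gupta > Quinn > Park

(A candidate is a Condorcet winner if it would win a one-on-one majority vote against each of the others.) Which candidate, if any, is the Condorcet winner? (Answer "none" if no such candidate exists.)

none

Pairwise majorities:
Park vs Quinn: Park, 6–5.
Park vs Gupta: 5 to 6, Gupta.
Quinn–Gupta: Quinn 7–4.
Every candidate loses at least once (Park loses to Gupta; Quinn loses to Park; Gupta loses to Quinn). The majority relation contains the cycle Park → Quinn → Gupta → Park, so there is no Condorcet winner.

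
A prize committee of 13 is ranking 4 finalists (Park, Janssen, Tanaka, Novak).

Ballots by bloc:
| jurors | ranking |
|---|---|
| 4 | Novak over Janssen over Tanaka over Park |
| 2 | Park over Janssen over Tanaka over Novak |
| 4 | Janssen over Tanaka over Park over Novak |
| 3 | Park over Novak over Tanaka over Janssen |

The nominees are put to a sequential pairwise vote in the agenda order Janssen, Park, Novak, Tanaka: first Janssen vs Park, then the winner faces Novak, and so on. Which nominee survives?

Novak

Round 1: Janssen vs Park — 8–5, Janssen advances.
Round 2: Janssen vs Novak — 6–7, Novak advances.
Round 3: Novak vs Tanaka — 7–6, Novak advances.
The agenda winner is Novak.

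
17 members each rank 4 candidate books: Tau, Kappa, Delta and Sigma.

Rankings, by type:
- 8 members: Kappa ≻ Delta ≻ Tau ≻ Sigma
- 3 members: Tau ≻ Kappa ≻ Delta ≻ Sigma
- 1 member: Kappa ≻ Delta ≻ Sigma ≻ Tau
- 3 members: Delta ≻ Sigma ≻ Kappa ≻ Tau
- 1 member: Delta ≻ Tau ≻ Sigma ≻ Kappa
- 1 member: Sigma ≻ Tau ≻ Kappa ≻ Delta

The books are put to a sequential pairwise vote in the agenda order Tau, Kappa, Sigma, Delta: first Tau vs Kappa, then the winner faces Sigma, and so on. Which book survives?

Round 1: Tau vs Kappa — 5–12, Kappa advances.
Round 2: Kappa vs Sigma — 12–5, Kappa advances.
Round 3: Kappa vs Delta — 13–4, Kappa advances.
The agenda winner is Kappa.

Kappa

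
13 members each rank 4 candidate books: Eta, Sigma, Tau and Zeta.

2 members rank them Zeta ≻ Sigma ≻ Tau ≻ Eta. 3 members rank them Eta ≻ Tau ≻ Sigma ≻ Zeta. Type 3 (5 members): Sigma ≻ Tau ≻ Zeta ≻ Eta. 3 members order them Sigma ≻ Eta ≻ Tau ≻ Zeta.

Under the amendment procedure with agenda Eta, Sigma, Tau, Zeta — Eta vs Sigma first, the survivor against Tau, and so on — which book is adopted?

Sigma

Round 1: Eta vs Sigma — 3–10, Sigma advances.
Round 2: Sigma vs Tau — 10–3, Sigma advances.
Round 3: Sigma vs Zeta — 11–2, Sigma advances.
Sigma survives the agenda.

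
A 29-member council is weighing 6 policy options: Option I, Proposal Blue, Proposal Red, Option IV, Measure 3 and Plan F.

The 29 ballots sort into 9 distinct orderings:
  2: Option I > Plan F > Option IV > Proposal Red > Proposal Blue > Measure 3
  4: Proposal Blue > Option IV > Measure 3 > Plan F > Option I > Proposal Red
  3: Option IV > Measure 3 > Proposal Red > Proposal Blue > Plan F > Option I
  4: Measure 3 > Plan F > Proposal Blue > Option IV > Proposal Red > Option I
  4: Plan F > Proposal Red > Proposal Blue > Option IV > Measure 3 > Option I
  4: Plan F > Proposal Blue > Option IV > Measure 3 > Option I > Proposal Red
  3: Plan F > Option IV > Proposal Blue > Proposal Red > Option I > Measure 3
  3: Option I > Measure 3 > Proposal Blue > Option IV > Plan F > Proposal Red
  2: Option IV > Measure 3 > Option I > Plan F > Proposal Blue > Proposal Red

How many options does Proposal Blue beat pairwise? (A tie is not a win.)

Proposal Blue against each rival (29 council members):
Proposal Blue vs Option I: 22 to 7, Proposal Blue.
Proposal Blue vs Proposal Red: Proposal Blue wins 20–9.
Proposal Blue–Option IV: Proposal Blue 19–10.
Proposal Blue vs Measure 3: Proposal Blue is ranked higher on 2+4+4+4+3 = 17 ballots, Measure 3 on 12. Proposal Blue wins 17–12.
Proposal Blue–Plan F: Plan F 19–10.
Proposal Blue beats Option I, Proposal Red, Option IV, Measure 3; loses to Plan F — 4 pairwise wins.

4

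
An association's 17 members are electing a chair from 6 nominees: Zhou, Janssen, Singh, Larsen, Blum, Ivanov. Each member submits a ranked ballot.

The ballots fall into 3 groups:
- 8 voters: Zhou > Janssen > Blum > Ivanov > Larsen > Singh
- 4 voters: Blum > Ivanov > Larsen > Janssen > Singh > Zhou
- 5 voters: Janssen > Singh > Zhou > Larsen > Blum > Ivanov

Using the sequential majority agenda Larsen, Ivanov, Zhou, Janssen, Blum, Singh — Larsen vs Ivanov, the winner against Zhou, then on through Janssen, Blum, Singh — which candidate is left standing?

Janssen

Round 1: Larsen vs Ivanov — 5–12, Ivanov advances.
Round 2: Ivanov vs Zhou — 4–13, Zhou advances.
Round 3: Zhou vs Janssen — 8–9, Janssen advances.
Round 4: Janssen vs Blum — 13–4, Janssen advances.
Round 5: Janssen vs Singh — 17–0, Janssen advances.
The agenda winner is Janssen.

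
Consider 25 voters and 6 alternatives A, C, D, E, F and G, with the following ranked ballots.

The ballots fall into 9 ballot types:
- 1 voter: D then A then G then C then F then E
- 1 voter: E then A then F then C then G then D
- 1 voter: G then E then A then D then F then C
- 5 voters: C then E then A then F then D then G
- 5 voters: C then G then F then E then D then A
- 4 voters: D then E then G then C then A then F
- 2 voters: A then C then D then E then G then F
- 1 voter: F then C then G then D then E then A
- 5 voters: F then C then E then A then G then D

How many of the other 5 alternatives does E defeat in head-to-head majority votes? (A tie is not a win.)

4

E against each rival (25 voters):
E–A: E 22–3.
E vs C: C wins 19–6.
E–D: E 17–8.
E vs F: 1+1+5+4+2 = 13 for E, 12 for F — E by 13–12.
E–G: E 17–8.
E beats A, D, F, G; loses to C — 4 pairwise wins.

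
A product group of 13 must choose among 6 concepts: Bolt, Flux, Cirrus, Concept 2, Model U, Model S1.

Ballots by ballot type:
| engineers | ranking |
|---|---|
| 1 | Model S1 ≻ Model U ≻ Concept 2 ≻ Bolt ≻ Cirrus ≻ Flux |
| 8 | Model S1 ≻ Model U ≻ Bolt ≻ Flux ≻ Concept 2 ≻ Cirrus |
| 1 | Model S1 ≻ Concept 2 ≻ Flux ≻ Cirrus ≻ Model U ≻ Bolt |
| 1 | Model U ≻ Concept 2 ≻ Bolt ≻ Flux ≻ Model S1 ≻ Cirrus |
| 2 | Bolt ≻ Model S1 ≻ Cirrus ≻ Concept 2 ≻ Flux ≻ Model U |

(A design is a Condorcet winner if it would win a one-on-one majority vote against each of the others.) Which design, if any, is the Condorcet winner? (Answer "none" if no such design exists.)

Check each pair by majority over 13 ballots:
Bolt vs Flux: Bolt preferred on 1+8+1+2 = 12 ballots; Bolt wins 12–1.
Bolt vs Cirrus: Bolt wins 12–1.
Bolt vs Concept 2: Bolt, 10–3.
Bolt vs Model U: Model U wins 11–2.
Bolt vs Model S1: Bolt is ranked higher on 1+2 = 3 ballots, Model S1 on 10. Model S1 wins 10–3.
Flux vs Cirrus: Flux is ranked higher on 8+1+1 = 10 ballots, Cirrus on 3. Flux wins 10–3.
Flux vs Concept 2: 8 for Flux, 5 for Concept 2 — Flux by 8–5.
Flux vs Model U: Model U wins 10–3.
Flux vs Model S1: Flux is ranked higher on 1 ballot, Model S1 on 12. Model S1 wins 12–1.
Cirrus vs Concept 2: 2 to 11, Concept 2.
Cirrus vs Model U: Cirrus preferred on 1+2 = 3 ballots; Model U wins 10–3.
Cirrus vs Model S1: Cirrus preferred on 0 ballots; Model S1 wins 13–0.
Concept 2 vs Model U: 1+2 = 3 for Concept 2, 10 for Model U — Model U by 10–3.
Concept 2 vs Model S1: Model S1, 12–1.
Model U vs Model S1: Model U preferred on 1 ballot; Model S1 wins 12–1.
Only Model S1 has no losses; Model S1 is the Condorcet winner.

Model S1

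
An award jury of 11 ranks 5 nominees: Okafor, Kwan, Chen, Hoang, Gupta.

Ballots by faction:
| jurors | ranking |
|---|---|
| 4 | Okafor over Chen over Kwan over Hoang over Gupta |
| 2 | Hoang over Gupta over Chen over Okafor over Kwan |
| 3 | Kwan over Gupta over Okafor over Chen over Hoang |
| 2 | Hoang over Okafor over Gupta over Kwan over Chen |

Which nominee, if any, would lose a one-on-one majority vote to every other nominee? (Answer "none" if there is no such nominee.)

Pairwise majorities:
Okafor vs Kwan: Okafor is ranked higher on 4+2+2 = 8 ballots, Kwan on 3. Okafor wins 8–3.
Okafor vs Chen: Okafor preferred on 4+3+2 = 9 ballots; Okafor wins 9–2.
Okafor vs Hoang: Okafor, 7–4.
Okafor vs Gupta: 4+2 = 6 for Okafor, 5 for Gupta — Okafor by 6–5.
Kwan vs Chen: Chen, 6–5.
Kwan vs Hoang: Kwan, 7–4.
Kwan–Gupta: Kwan 7–4.
Chen vs Hoang: Chen preferred on 4+3 = 7 ballots; Chen wins 7–4.
Chen–Gupta: Gupta 7–4.
Hoang vs Gupta: Hoang, 8–3.
Each nominee has at least one pairwise win (Okafor beats Kwan; Kwan beats Hoang; Chen beats Kwan; Hoang beats Gupta; Gupta beats Chen) — no Condorcet loser.

none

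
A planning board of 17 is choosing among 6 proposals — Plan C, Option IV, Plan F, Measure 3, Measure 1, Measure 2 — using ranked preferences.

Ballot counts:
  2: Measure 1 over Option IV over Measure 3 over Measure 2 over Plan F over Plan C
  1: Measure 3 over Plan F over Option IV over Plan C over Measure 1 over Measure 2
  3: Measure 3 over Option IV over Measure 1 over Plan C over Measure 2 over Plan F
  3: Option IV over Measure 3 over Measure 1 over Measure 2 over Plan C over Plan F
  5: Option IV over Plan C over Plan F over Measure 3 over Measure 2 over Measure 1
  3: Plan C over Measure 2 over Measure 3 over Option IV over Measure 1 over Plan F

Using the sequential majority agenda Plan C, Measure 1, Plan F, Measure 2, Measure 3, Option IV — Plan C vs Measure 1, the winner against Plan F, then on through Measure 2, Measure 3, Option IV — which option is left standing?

Option IV

Round 1: Plan C vs Measure 1 — 9–8, Plan C advances.
Round 2: Plan C vs Plan F — 14–3, Plan C advances.
Round 3: Plan C vs Measure 2 — 12–5, Plan C advances.
Round 4: Plan C vs Measure 3 — 8–9, Measure 3 advances.
Round 5: Measure 3 vs Option IV — 7–10, Option IV advances.
Option IV survives the agenda.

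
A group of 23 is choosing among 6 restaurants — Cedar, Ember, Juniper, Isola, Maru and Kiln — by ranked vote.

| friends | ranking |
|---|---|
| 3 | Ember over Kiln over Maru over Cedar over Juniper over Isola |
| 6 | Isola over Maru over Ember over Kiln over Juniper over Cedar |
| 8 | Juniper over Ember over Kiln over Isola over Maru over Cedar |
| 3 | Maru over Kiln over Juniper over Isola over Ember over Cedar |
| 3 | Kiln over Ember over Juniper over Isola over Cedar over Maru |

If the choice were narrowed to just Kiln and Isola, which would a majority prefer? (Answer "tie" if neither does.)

Ballots ranking Kiln above Isola: 3 + 8 + 3 + 3 = 17.
Ballots ranking Isola above Kiln: 23 − 17 = 6.
Kiln wins the head-to-head 17–6.

Kiln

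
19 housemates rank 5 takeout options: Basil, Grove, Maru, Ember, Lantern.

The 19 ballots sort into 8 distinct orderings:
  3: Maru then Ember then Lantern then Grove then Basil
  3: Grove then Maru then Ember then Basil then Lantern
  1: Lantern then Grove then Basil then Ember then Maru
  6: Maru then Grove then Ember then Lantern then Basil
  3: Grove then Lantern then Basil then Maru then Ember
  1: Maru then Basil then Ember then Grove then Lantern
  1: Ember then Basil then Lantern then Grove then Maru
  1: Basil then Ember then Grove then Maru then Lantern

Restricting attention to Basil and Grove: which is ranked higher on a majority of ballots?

Ballots ranking Basil above Grove: 1 + 1 + 1 = 3.
Ballots ranking Grove above Basil: 19 − 3 = 16.
Grove wins the head-to-head 16–3.

Grove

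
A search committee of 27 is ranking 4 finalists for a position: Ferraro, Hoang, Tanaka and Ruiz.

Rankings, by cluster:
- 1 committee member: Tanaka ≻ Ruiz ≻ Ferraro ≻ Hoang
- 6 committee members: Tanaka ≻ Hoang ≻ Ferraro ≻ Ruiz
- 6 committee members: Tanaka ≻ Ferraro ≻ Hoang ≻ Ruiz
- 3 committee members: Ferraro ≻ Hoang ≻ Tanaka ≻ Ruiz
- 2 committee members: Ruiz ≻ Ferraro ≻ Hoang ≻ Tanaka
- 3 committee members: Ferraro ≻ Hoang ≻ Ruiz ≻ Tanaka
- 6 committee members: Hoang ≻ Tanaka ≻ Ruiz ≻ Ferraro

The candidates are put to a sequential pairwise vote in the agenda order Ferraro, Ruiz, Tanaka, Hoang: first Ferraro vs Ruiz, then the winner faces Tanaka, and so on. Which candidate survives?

Hoang

Round 1: Ferraro vs Ruiz — 18–9, Ferraro advances.
Round 2: Ferraro vs Tanaka — 8–19, Tanaka advances.
Round 3: Tanaka vs Hoang — 13–14, Hoang advances.
Hoang survives the agenda.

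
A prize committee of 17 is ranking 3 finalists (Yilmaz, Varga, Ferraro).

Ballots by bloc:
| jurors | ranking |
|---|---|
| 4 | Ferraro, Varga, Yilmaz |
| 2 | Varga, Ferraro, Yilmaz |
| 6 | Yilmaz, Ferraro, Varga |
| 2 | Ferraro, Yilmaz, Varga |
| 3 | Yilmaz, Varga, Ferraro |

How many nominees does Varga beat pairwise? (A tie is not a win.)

Varga against each rival (17 jurors):
Varga vs Yilmaz: Yilmaz, 11–6.
Varga vs Ferraro: 2+3 = 5 for Varga, 12 for Ferraro — Ferraro by 12–5.
Varga beats no one; loses to Yilmaz, Ferraro — 0 pairwise wins.

0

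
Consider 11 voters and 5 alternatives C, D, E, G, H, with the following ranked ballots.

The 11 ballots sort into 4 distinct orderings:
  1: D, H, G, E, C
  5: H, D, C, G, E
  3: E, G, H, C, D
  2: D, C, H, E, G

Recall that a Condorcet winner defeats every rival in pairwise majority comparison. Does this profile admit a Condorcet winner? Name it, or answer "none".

H

Head-to-head results (11 voters):
C vs D: C preferred on 3 ballots; D wins 8–3.
C vs E: C is ranked higher on 5+2 = 7 ballots, E on 4. C wins 7–4.
C vs G: 5+2 = 7 for C, 4 for G — C by 7–4.
C vs H: 2 to 9, H.
D vs E: D preferred on 1+5+2 = 8 ballots; D wins 8–3.
D vs G: 8 to 3, D.
D vs H: D preferred on 1+2 = 3 ballots; H wins 8–3.
E vs G: 5 to 6, G.
E vs H: E is ranked higher on 3 ballots, H on 8. H wins 8–3.
G vs H: 3 for G, 8 for H — H by 8–3.
H wins every pairwise contest, so H is the Condorcet winner.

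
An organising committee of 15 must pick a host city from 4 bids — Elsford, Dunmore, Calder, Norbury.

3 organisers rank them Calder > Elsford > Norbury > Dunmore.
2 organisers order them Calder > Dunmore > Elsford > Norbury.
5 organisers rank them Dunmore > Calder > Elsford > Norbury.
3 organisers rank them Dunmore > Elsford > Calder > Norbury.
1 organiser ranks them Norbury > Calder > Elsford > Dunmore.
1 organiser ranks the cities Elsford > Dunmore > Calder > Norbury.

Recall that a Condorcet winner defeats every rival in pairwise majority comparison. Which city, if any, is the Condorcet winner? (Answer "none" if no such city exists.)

Dunmore

Check each pair by majority over 15 ballots:
Elsford vs Dunmore: Dunmore, 10–5.
Elsford vs Calder: Calder wins 11–4.
Elsford vs Norbury: Elsford, 14–1.
Dunmore vs Calder: Dunmore wins 9–6.
Dunmore vs Norbury: Dunmore, 11–4.
Calder vs Norbury: Calder wins 14–1.
Only Dunmore has no losses; Dunmore is the Condorcet winner.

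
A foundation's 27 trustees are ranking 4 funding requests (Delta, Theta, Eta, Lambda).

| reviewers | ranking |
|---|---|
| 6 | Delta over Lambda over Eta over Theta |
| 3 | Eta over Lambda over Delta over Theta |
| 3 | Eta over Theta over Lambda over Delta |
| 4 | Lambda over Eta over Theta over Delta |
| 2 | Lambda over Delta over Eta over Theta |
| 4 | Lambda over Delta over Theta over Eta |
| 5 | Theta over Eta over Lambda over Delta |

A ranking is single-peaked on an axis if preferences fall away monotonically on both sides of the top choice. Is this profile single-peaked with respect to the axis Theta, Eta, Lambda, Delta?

no

Axis positions: Theta=1, Eta=2, Lambda=3, Delta=4.
Type 1 (peak Delta at position 4): ranking walks positions 4-3-2-1, expanding outward from the peak — single-peaked.
Type 2 (peak Eta at position 2): ranking walks positions 2-3-4-1, expanding outward from the peak — single-peaked.
Type 3 (peak Eta at position 2): ranking walks positions 2-1-3-4, expanding outward from the peak — single-peaked.
Type 4 (peak Lambda at position 3): ranking walks positions 3-2-1-4, expanding outward from the peak — single-peaked.
Type 5 (peak Lambda at position 3): ranking walks positions 3-4-2-1, expanding outward from the peak — single-peaked.
Type 6: ranking walks positions 3-4-1-2; Theta is ranked above Eta even though Eta lies between Theta and the peak Lambda on the axis — preferences dip and rise again. Not single-peaked.
Type 7 (peak Theta at position 1): ranking walks positions 1-2-3-4, expanding outward from the peak — single-peaked.
Type 6 violates single-peakedness, so the profile is not single-peaked on this axis.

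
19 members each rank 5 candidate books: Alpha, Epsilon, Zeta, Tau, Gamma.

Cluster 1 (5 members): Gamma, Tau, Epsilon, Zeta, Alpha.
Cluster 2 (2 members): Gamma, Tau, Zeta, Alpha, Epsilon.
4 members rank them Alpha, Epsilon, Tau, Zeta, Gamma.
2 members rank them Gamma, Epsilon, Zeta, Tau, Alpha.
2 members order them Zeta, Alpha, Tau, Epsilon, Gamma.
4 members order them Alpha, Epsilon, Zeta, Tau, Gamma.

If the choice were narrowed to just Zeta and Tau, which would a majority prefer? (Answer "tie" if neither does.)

Tau

Ballots ranking Zeta above Tau: 2 + 2 + 4 = 8.
Ballots ranking Tau above Zeta: 19 − 8 = 11.
Tau wins the head-to-head 11–8.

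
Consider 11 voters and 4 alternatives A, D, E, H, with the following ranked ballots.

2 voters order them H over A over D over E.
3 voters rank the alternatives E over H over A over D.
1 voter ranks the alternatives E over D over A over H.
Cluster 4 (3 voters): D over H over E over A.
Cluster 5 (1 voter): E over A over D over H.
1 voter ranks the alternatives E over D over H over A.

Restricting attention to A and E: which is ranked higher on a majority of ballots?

E

Ballots ranking A above E: 2.
Ballots ranking E above A: 11 − 2 = 9.
E wins the head-to-head 9–2.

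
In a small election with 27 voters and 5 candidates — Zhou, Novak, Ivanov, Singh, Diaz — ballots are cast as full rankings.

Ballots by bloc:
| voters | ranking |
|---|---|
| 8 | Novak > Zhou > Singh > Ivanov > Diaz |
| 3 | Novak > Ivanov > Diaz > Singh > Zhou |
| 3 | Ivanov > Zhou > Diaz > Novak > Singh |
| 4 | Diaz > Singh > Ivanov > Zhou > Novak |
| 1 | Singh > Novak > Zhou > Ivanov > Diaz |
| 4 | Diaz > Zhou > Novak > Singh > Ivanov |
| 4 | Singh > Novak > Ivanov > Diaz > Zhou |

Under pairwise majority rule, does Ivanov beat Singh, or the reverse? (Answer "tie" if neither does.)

Ballots ranking Ivanov above Singh: 3 + 3 = 6.
Ballots ranking Singh above Ivanov: 27 − 6 = 21.
Singh wins the head-to-head 21–6.

Singh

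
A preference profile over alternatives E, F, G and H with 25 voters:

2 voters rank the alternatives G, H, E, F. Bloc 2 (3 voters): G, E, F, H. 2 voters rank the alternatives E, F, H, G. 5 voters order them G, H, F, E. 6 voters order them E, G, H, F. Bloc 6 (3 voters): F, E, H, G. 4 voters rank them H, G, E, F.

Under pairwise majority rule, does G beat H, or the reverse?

Ballots ranking G above H: 2 + 3 + 5 + 6 = 16.
Ballots ranking H above G: 25 − 16 = 9.
G wins the head-to-head 16–9.

G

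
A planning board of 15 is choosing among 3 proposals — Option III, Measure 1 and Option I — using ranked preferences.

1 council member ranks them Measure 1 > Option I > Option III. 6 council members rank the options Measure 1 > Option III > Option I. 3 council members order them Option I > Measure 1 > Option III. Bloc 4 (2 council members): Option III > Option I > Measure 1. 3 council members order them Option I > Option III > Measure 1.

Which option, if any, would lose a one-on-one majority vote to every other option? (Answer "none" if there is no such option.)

Pairwise majorities:
Option III vs Measure 1: Option III preferred on 2+3 = 5 ballots; Measure 1 wins 10–5.
Option III vs Option I: 8 to 7, Option III.
Measure 1–Option I: Option I 8–7.
No option is winless: Option III beats Option I; Measure 1 beats Option III; Option I beats Measure 1. There is no Condorcet loser.

none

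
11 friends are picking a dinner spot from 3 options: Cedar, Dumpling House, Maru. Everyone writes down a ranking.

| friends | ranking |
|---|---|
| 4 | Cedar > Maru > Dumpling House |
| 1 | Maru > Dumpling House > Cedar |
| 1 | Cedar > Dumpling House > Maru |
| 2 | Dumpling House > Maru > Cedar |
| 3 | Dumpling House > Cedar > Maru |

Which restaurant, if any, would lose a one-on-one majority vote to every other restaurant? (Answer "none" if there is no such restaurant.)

Maru

Head-to-head results (11 friends):
Cedar vs Dumpling House: 4+1 = 5 for Cedar, 6 for Dumpling House — Dumpling House by 6–5.
Cedar vs Maru: 8 to 3, Cedar.
Dumpling House vs Maru: Dumpling House, 6–5.
Only Maru has no wins; Maru is the Condorcet loser.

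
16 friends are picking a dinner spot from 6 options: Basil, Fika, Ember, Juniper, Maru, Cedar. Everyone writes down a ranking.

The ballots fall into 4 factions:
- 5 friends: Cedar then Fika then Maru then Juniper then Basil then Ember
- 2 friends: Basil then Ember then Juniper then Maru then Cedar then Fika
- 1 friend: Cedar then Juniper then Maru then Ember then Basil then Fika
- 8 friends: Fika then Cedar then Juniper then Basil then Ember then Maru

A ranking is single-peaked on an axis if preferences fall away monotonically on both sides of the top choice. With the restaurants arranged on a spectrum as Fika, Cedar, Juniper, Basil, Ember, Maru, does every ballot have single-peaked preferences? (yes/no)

Axis positions: Fika=1, Cedar=2, Juniper=3, Basil=4, Ember=5, Maru=6.
Faction 1: ranking walks positions 2-1-6-3-4-5; Maru is ranked above Juniper even though Juniper lies between Maru and the peak Cedar on the axis — preferences dip and rise again. Not single-peaked.
Faction 2 (peak Basil at position 4): ranking walks positions 4-5-3-6-2-1, expanding outward from the peak — single-peaked.
Faction 3: ranking walks positions 2-3-6-5-4-1; Maru is ranked above Basil even though Basil lies between Maru and the peak Cedar on the axis — preferences dip and rise again. Not single-peaked.
Faction 4 (peak Fika at position 1): ranking walks positions 1-2-3-4-5-6, expanding outward from the peak — single-peaked.
Faction 1 violates single-peakedness, so the profile is not single-peaked on this axis.

no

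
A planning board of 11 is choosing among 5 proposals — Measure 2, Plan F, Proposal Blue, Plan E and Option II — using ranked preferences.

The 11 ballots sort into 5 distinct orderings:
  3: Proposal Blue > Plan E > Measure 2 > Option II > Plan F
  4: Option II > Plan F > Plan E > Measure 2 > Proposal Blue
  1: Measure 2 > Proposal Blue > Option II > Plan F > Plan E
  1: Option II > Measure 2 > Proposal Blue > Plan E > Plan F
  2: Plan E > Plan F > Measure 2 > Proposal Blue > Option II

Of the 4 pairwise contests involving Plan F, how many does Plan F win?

2

Plan F against each rival (11 council members):
Plan F vs Measure 2: Plan F, 6–5.
Plan F vs Proposal Blue: Plan F, 6–5.
Plan F–Plan E: Plan E 6–5.
Plan F–Option II: Option II 9–2.
Plan F beats Measure 2, Proposal Blue; loses to Plan E, Option II — 2 pairwise wins.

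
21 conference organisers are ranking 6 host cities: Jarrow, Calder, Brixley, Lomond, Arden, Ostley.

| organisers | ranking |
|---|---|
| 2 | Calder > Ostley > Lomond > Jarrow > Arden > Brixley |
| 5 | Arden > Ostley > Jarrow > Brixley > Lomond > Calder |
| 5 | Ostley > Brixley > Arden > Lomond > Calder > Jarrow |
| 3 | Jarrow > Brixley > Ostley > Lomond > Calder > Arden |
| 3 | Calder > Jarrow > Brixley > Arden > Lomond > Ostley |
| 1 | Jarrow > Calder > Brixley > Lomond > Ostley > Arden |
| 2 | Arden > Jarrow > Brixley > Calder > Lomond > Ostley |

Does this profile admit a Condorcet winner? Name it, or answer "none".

Ostley

Check each pair by majority over 21 ballots:
Jarrow vs Calder: 5+3+1+2 = 11 for Jarrow, 10 for Calder — Jarrow by 11–10.
Jarrow vs Brixley: Jarrow preferred on 2+5+3+3+1+2 = 16 ballots; Jarrow wins 16–5.
Jarrow vs Lomond: Jarrow is ranked higher on 5+3+3+1+2 = 14 ballots, Lomond on 7. Jarrow wins 14–7.
Jarrow vs Arden: 2+3+3+1 = 9 for Jarrow, 12 for Arden — Arden by 12–9.
Jarrow vs Ostley: Jarrow preferred on 3+3+1+2 = 9 ballots; Ostley wins 12–9.
Calder vs Brixley: 6 to 15, Brixley.
Calder vs Lomond: Calder preferred on 2+3+1+2 = 8 ballots; Lomond wins 13–8.
Calder vs Arden: 9 to 12, Arden.
Calder vs Ostley: 8 to 13, Ostley.
Brixley vs Lomond: 19 to 2, Brixley.
Brixley vs Arden: Brixley is ranked higher on 5+3+3+1 = 12 ballots, Arden on 9. Brixley wins 12–9.
Brixley vs Ostley: Brixley is ranked higher on 3+3+1+2 = 9 ballots, Ostley on 12. Ostley wins 12–9.
Lomond vs Arden: Lomond preferred on 2+3+1 = 6 ballots; Arden wins 15–6.
Lomond vs Ostley: 3+1+2 = 6 for Lomond, 15 for Ostley — Ostley by 15–6.
Arden vs Ostley: 5+3+2 = 10 for Arden, 11 for Ostley — Ostley by 11–10.
Ostley wins every pairwise contest, so Ostley is the Condorcet winner.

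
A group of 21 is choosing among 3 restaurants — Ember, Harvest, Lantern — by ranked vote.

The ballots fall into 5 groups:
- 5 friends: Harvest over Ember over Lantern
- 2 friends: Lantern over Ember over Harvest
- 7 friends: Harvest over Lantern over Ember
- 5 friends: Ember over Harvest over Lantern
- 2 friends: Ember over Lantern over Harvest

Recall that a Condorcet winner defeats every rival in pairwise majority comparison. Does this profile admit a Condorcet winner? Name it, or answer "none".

Harvest

Check each pair by majority over 21 ballots:
Ember vs Harvest: Ember preferred on 2+5+2 = 9 ballots; Harvest wins 12–9.
Ember vs Lantern: 5+5+2 = 12 for Ember, 9 for Lantern — Ember by 12–9.
Harvest vs Lantern: Harvest preferred on 5+7+5 = 17 ballots; Harvest wins 17–4.
Harvest beats each of Ember, Lantern — Harvest is the Condorcet winner.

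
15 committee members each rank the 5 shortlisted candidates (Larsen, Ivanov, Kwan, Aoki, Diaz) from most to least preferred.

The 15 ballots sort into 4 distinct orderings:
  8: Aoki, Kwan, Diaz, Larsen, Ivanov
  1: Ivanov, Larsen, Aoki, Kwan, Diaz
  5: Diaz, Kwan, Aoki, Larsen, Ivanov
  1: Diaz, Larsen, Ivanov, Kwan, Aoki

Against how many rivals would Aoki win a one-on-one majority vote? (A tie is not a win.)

4

Aoki against each rival (15 committee members):
Aoki vs Larsen: Aoki is ranked higher on 8+5 = 13 ballots, Larsen on 2. Aoki wins 13–2.
Aoki vs Ivanov: 8+5 = 13 for Aoki, 2 for Ivanov — Aoki by 13–2.
Aoki vs Kwan: 8+1 = 9 for Aoki, 6 for Kwan — Aoki by 9–6.
Aoki vs Diaz: Aoki preferred on 8+1 = 9 ballots; Aoki wins 9–6.
Aoki beats Larsen, Ivanov, Kwan, Diaz — 4 pairwise wins.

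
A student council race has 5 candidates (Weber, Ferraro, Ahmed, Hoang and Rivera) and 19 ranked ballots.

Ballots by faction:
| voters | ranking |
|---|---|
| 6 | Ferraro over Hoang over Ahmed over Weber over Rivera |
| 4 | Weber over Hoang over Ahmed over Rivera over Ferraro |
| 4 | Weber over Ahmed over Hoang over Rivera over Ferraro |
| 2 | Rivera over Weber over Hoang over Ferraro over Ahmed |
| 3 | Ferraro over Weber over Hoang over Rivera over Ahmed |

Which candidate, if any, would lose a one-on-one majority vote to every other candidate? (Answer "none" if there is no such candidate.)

none

Head-to-head results (19 voters):
Weber vs Ferraro: Weber preferred on 4+4+2 = 10 ballots; Weber wins 10–9.
Weber–Ahmed: Weber 13–6.
Weber vs Hoang: Weber wins 13–6.
Weber vs Rivera: Weber is ranked higher on 6+4+4+3 = 17 ballots, Rivera on 2. Weber wins 17–2.
Ferraro vs Ahmed: Ferraro, 11–8.
Ferraro vs Hoang: Ferraro preferred on 6+3 = 9 ballots; Hoang wins 10–9.
Ferraro vs Rivera: Rivera wins 10–9.
Ahmed–Hoang: Hoang 15–4.
Ahmed vs Rivera: 14 to 5, Ahmed.
Hoang vs Rivera: Hoang is ranked higher on 6+4+4+3 = 17 ballots, Rivera on 2. Hoang wins 17–2.
No candidate is winless: Weber beats Ferraro; Ferraro beats Ahmed; Ahmed beats Rivera; Hoang beats Ferraro; Rivera beats Ferraro. There is no Condorcet loser.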